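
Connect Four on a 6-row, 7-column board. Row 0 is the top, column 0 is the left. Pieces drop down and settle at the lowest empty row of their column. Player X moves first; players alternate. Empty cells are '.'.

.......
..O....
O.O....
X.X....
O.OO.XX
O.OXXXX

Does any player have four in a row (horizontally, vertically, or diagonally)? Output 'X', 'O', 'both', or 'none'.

X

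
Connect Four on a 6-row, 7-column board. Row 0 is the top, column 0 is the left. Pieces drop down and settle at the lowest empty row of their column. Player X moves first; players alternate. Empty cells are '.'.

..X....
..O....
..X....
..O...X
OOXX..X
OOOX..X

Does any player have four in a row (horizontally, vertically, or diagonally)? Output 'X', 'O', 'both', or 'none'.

none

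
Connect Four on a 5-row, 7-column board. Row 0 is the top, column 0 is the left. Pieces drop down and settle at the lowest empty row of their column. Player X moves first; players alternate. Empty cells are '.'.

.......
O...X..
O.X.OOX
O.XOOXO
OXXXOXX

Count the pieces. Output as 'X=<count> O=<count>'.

X=10 O=10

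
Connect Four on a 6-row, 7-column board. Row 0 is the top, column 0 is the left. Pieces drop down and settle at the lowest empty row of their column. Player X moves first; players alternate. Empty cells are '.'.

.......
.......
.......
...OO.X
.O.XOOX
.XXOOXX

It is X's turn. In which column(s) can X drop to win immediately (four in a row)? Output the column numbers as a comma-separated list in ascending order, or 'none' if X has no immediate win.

col 0: drop X → no win
col 1: drop X → no win
col 2: drop X → no win
col 3: drop X → no win
col 4: drop X → no win
col 5: drop X → no win
col 6: drop X → WIN!

Answer: 6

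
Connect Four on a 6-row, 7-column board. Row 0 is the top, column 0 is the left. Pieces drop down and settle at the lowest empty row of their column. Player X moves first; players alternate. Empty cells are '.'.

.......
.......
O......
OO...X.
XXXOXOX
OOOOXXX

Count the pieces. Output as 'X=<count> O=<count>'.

X=9 O=9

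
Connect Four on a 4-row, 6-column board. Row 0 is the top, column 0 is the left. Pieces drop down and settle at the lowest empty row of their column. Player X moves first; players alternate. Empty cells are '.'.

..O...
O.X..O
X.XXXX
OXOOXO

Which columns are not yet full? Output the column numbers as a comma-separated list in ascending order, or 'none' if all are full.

Answer: 0,1,3,4,5

Derivation:
col 0: top cell = '.' → open
col 1: top cell = '.' → open
col 2: top cell = 'O' → FULL
col 3: top cell = '.' → open
col 4: top cell = '.' → open
col 5: top cell = '.' → open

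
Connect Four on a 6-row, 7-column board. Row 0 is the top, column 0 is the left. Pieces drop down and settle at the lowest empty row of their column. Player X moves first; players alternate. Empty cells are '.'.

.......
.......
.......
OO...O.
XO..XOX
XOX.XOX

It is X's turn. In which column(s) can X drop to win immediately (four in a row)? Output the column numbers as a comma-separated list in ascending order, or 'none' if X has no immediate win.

Answer: none

Derivation:
col 0: drop X → no win
col 1: drop X → no win
col 2: drop X → no win
col 3: drop X → no win
col 4: drop X → no win
col 5: drop X → no win
col 6: drop X → no win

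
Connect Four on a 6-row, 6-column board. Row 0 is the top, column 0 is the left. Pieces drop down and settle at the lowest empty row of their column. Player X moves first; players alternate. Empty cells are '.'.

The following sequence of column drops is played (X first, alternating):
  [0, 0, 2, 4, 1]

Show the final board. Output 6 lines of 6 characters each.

Answer: ......
......
......
......
O.....
XXX.O.

Derivation:
Move 1: X drops in col 0, lands at row 5
Move 2: O drops in col 0, lands at row 4
Move 3: X drops in col 2, lands at row 5
Move 4: O drops in col 4, lands at row 5
Move 5: X drops in col 1, lands at row 5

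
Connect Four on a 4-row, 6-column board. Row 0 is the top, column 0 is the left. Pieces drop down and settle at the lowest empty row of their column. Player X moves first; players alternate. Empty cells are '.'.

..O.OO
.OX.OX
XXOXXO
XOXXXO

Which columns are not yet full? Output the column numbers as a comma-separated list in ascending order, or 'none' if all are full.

Answer: 0,1,3

Derivation:
col 0: top cell = '.' → open
col 1: top cell = '.' → open
col 2: top cell = 'O' → FULL
col 3: top cell = '.' → open
col 4: top cell = 'O' → FULL
col 5: top cell = 'O' → FULL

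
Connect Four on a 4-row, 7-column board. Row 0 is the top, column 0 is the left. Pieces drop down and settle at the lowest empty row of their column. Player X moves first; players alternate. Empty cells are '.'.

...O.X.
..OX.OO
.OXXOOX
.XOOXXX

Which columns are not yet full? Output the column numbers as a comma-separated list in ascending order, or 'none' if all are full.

col 0: top cell = '.' → open
col 1: top cell = '.' → open
col 2: top cell = '.' → open
col 3: top cell = 'O' → FULL
col 4: top cell = '.' → open
col 5: top cell = 'X' → FULL
col 6: top cell = '.' → open

Answer: 0,1,2,4,6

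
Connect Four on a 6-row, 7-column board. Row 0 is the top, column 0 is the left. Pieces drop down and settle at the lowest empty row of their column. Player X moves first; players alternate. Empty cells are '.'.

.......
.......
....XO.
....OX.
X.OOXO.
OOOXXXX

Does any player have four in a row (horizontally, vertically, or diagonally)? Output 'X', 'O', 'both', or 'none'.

both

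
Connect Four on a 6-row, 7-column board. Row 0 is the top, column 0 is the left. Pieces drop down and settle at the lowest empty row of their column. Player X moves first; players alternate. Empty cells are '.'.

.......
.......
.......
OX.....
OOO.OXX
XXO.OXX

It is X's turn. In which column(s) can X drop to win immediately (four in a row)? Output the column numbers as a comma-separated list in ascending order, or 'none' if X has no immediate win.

Answer: none

Derivation:
col 0: drop X → no win
col 1: drop X → no win
col 2: drop X → no win
col 3: drop X → no win
col 4: drop X → no win
col 5: drop X → no win
col 6: drop X → no win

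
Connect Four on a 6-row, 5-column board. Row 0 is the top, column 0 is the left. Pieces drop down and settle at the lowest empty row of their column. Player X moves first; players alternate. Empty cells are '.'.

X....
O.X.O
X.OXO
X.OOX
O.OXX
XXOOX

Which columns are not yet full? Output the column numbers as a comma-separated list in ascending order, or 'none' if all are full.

col 0: top cell = 'X' → FULL
col 1: top cell = '.' → open
col 2: top cell = '.' → open
col 3: top cell = '.' → open
col 4: top cell = '.' → open

Answer: 1,2,3,4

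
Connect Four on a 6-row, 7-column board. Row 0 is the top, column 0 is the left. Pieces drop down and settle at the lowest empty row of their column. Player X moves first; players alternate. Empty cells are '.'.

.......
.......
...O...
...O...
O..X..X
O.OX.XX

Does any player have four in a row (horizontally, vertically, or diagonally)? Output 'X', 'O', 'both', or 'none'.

none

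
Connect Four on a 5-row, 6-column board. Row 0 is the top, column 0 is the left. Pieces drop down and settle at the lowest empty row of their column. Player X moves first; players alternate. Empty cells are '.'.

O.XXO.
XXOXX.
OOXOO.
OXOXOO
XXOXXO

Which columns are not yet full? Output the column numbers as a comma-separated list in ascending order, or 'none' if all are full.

Answer: 1,5

Derivation:
col 0: top cell = 'O' → FULL
col 1: top cell = '.' → open
col 2: top cell = 'X' → FULL
col 3: top cell = 'X' → FULL
col 4: top cell = 'O' → FULL
col 5: top cell = '.' → open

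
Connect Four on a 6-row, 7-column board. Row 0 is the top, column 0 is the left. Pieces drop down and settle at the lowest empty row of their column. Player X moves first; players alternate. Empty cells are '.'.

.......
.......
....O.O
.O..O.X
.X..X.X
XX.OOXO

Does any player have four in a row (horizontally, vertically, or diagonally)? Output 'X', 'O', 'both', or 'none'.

none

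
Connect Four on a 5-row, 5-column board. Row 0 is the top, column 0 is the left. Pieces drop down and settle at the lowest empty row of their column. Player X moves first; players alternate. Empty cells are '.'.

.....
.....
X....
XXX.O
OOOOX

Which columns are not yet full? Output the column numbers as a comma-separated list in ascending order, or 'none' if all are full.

Answer: 0,1,2,3,4

Derivation:
col 0: top cell = '.' → open
col 1: top cell = '.' → open
col 2: top cell = '.' → open
col 3: top cell = '.' → open
col 4: top cell = '.' → open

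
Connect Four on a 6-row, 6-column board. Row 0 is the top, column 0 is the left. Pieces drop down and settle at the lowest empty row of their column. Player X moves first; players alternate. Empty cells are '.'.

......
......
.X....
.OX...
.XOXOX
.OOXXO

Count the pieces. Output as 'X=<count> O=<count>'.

X=7 O=6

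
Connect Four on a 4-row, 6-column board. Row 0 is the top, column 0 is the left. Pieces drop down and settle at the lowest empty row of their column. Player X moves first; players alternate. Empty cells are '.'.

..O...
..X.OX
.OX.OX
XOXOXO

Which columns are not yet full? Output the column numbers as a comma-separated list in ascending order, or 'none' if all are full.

col 0: top cell = '.' → open
col 1: top cell = '.' → open
col 2: top cell = 'O' → FULL
col 3: top cell = '.' → open
col 4: top cell = '.' → open
col 5: top cell = '.' → open

Answer: 0,1,3,4,5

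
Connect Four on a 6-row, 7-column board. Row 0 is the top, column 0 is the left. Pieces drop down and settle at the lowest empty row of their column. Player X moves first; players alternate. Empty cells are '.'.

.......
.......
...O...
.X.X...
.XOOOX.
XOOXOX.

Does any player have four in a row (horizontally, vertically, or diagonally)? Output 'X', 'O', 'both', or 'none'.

none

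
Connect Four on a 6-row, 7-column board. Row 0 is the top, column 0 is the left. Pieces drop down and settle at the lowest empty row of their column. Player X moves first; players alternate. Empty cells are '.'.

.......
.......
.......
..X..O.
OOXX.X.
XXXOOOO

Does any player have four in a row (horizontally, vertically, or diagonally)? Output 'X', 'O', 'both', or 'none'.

O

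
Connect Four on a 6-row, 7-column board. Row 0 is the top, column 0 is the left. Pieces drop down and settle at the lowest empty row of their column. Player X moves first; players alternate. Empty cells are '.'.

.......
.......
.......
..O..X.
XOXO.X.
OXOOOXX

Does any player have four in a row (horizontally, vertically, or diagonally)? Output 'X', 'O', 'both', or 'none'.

none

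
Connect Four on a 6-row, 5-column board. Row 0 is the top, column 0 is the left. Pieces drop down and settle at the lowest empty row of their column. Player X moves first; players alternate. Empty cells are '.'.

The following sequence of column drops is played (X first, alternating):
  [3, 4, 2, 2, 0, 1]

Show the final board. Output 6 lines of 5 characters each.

Move 1: X drops in col 3, lands at row 5
Move 2: O drops in col 4, lands at row 5
Move 3: X drops in col 2, lands at row 5
Move 4: O drops in col 2, lands at row 4
Move 5: X drops in col 0, lands at row 5
Move 6: O drops in col 1, lands at row 5

Answer: .....
.....
.....
.....
..O..
XOXXO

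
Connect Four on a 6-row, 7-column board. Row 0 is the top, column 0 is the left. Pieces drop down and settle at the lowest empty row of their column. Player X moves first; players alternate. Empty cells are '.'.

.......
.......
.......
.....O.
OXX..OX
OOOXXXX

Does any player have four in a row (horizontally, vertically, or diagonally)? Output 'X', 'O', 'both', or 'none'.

X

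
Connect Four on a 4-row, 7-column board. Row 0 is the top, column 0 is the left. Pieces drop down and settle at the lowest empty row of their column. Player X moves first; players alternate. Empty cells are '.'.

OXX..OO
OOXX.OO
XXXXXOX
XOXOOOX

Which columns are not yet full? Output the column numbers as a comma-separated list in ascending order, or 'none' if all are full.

col 0: top cell = 'O' → FULL
col 1: top cell = 'X' → FULL
col 2: top cell = 'X' → FULL
col 3: top cell = '.' → open
col 4: top cell = '.' → open
col 5: top cell = 'O' → FULL
col 6: top cell = 'O' → FULL

Answer: 3,4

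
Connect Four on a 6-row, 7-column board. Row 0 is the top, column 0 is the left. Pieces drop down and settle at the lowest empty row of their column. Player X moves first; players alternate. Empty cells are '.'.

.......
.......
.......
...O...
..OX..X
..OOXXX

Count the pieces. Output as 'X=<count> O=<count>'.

X=5 O=4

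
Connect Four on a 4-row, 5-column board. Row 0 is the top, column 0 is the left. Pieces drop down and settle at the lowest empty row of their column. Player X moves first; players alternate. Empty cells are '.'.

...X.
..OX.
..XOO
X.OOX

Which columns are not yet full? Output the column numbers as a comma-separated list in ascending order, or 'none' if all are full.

col 0: top cell = '.' → open
col 1: top cell = '.' → open
col 2: top cell = '.' → open
col 3: top cell = 'X' → FULL
col 4: top cell = '.' → open

Answer: 0,1,2,4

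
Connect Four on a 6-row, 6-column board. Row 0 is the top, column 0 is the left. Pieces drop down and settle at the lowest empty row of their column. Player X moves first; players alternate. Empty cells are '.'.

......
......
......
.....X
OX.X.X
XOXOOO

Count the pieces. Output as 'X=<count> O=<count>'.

X=6 O=5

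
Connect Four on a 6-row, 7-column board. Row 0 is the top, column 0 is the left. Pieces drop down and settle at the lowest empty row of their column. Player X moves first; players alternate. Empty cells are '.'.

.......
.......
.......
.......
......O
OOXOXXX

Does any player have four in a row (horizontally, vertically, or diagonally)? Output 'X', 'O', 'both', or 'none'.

none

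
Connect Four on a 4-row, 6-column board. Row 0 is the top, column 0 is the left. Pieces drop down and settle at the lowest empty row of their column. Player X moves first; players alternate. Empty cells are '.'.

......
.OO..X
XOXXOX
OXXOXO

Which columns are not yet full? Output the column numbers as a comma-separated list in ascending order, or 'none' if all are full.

col 0: top cell = '.' → open
col 1: top cell = '.' → open
col 2: top cell = '.' → open
col 3: top cell = '.' → open
col 4: top cell = '.' → open
col 5: top cell = '.' → open

Answer: 0,1,2,3,4,5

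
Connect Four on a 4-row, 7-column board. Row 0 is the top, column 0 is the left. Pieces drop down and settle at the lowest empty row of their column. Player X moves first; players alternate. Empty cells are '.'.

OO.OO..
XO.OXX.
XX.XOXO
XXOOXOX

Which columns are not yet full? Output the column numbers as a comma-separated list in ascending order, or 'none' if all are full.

col 0: top cell = 'O' → FULL
col 1: top cell = 'O' → FULL
col 2: top cell = '.' → open
col 3: top cell = 'O' → FULL
col 4: top cell = 'O' → FULL
col 5: top cell = '.' → open
col 6: top cell = '.' → open

Answer: 2,5,6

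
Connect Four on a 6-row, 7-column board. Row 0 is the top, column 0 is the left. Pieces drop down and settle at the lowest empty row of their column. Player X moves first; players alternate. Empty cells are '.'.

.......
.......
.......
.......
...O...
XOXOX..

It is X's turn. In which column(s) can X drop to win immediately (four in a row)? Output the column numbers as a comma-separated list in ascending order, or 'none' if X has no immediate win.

Answer: none

Derivation:
col 0: drop X → no win
col 1: drop X → no win
col 2: drop X → no win
col 3: drop X → no win
col 4: drop X → no win
col 5: drop X → no win
col 6: drop X → no win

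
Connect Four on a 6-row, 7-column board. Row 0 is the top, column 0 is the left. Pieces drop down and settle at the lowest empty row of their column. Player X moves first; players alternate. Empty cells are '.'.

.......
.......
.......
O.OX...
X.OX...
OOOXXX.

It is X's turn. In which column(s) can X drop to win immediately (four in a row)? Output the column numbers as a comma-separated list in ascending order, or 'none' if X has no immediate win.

Answer: 3,6

Derivation:
col 0: drop X → no win
col 1: drop X → no win
col 2: drop X → no win
col 3: drop X → WIN!
col 4: drop X → no win
col 5: drop X → no win
col 6: drop X → WIN!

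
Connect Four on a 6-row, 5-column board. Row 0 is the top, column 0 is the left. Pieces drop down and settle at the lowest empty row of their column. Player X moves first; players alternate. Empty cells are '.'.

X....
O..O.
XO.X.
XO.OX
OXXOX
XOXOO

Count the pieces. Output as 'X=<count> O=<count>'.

X=10 O=10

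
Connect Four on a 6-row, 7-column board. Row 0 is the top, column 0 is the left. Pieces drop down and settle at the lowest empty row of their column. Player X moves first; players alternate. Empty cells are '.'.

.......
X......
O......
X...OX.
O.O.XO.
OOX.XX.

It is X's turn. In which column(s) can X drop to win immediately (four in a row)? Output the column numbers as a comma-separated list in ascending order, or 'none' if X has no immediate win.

col 0: drop X → no win
col 1: drop X → no win
col 2: drop X → no win
col 3: drop X → WIN!
col 4: drop X → no win
col 5: drop X → no win
col 6: drop X → no win

Answer: 3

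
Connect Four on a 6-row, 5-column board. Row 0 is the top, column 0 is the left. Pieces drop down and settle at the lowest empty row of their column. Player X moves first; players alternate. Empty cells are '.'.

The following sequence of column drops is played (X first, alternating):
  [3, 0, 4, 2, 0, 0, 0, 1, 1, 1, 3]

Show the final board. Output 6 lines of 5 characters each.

Move 1: X drops in col 3, lands at row 5
Move 2: O drops in col 0, lands at row 5
Move 3: X drops in col 4, lands at row 5
Move 4: O drops in col 2, lands at row 5
Move 5: X drops in col 0, lands at row 4
Move 6: O drops in col 0, lands at row 3
Move 7: X drops in col 0, lands at row 2
Move 8: O drops in col 1, lands at row 5
Move 9: X drops in col 1, lands at row 4
Move 10: O drops in col 1, lands at row 3
Move 11: X drops in col 3, lands at row 4

Answer: .....
.....
X....
OO...
XX.X.
OOOXX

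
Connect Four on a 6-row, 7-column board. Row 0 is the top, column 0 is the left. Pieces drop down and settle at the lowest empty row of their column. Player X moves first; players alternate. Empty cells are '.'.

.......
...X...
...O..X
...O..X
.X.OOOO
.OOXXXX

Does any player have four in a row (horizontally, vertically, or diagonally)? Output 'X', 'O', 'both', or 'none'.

both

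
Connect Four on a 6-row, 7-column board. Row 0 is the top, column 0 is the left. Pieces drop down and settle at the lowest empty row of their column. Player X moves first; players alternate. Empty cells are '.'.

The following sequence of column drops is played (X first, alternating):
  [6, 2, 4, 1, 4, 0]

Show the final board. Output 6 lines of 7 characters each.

Move 1: X drops in col 6, lands at row 5
Move 2: O drops in col 2, lands at row 5
Move 3: X drops in col 4, lands at row 5
Move 4: O drops in col 1, lands at row 5
Move 5: X drops in col 4, lands at row 4
Move 6: O drops in col 0, lands at row 5

Answer: .......
.......
.......
.......
....X..
OOO.X.X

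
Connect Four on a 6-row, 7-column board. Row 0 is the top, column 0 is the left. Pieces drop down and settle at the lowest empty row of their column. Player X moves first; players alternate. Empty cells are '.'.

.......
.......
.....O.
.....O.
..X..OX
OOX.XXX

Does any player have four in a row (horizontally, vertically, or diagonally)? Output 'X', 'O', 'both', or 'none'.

none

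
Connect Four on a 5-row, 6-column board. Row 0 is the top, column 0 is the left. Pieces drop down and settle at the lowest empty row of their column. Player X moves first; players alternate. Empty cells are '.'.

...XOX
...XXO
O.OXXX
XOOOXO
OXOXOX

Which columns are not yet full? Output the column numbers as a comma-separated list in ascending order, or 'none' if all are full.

Answer: 0,1,2

Derivation:
col 0: top cell = '.' → open
col 1: top cell = '.' → open
col 2: top cell = '.' → open
col 3: top cell = 'X' → FULL
col 4: top cell = 'O' → FULL
col 5: top cell = 'X' → FULL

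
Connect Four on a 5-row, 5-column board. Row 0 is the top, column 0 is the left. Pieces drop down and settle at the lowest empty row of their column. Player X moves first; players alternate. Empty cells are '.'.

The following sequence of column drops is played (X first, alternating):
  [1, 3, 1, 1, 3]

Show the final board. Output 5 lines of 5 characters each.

Move 1: X drops in col 1, lands at row 4
Move 2: O drops in col 3, lands at row 4
Move 3: X drops in col 1, lands at row 3
Move 4: O drops in col 1, lands at row 2
Move 5: X drops in col 3, lands at row 3

Answer: .....
.....
.O...
.X.X.
.X.O.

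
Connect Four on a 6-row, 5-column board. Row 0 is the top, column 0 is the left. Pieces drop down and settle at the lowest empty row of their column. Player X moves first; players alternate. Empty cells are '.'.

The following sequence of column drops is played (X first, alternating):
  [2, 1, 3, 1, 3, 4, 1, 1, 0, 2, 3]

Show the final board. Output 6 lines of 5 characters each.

Answer: .....
.....
.O...
.X.X.
.OOX.
XOXXO

Derivation:
Move 1: X drops in col 2, lands at row 5
Move 2: O drops in col 1, lands at row 5
Move 3: X drops in col 3, lands at row 5
Move 4: O drops in col 1, lands at row 4
Move 5: X drops in col 3, lands at row 4
Move 6: O drops in col 4, lands at row 5
Move 7: X drops in col 1, lands at row 3
Move 8: O drops in col 1, lands at row 2
Move 9: X drops in col 0, lands at row 5
Move 10: O drops in col 2, lands at row 4
Move 11: X drops in col 3, lands at row 3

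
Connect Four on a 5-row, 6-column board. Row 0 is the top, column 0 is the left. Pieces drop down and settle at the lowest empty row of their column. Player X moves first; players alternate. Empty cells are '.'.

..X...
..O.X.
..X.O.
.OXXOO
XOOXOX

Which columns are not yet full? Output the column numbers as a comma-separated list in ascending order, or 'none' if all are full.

Answer: 0,1,3,4,5

Derivation:
col 0: top cell = '.' → open
col 1: top cell = '.' → open
col 2: top cell = 'X' → FULL
col 3: top cell = '.' → open
col 4: top cell = '.' → open
col 5: top cell = '.' → open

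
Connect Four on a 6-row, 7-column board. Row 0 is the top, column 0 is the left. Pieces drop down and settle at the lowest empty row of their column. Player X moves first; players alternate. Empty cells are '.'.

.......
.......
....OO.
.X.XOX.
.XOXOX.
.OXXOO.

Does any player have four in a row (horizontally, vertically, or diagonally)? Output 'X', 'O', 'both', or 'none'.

O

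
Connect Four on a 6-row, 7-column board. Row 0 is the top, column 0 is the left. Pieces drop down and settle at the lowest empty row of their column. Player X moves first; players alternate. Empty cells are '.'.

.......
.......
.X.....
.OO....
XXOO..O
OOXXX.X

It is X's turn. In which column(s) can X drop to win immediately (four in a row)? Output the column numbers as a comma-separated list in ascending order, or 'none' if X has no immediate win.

Answer: 5

Derivation:
col 0: drop X → no win
col 1: drop X → no win
col 2: drop X → no win
col 3: drop X → no win
col 4: drop X → no win
col 5: drop X → WIN!
col 6: drop X → no win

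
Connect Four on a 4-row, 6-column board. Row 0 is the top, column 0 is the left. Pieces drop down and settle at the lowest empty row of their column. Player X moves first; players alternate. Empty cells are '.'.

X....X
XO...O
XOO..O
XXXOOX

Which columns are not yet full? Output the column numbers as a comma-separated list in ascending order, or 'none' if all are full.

col 0: top cell = 'X' → FULL
col 1: top cell = '.' → open
col 2: top cell = '.' → open
col 3: top cell = '.' → open
col 4: top cell = '.' → open
col 5: top cell = 'X' → FULL

Answer: 1,2,3,4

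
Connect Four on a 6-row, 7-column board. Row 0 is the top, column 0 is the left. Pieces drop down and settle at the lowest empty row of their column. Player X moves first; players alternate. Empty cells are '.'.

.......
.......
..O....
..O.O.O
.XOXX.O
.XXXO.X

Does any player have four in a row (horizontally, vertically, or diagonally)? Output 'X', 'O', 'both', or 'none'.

none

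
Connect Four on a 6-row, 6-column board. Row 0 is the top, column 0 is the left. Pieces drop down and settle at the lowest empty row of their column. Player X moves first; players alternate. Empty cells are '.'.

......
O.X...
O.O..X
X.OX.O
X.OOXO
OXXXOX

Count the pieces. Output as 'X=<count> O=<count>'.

X=10 O=10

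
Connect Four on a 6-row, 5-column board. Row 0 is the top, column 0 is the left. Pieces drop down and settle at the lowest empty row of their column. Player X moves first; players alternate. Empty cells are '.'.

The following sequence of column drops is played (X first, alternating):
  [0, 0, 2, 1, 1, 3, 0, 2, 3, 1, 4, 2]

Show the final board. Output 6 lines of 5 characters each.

Answer: .....
.....
.....
XOO..
OXOX.
XOXOX

Derivation:
Move 1: X drops in col 0, lands at row 5
Move 2: O drops in col 0, lands at row 4
Move 3: X drops in col 2, lands at row 5
Move 4: O drops in col 1, lands at row 5
Move 5: X drops in col 1, lands at row 4
Move 6: O drops in col 3, lands at row 5
Move 7: X drops in col 0, lands at row 3
Move 8: O drops in col 2, lands at row 4
Move 9: X drops in col 3, lands at row 4
Move 10: O drops in col 1, lands at row 3
Move 11: X drops in col 4, lands at row 5
Move 12: O drops in col 2, lands at row 3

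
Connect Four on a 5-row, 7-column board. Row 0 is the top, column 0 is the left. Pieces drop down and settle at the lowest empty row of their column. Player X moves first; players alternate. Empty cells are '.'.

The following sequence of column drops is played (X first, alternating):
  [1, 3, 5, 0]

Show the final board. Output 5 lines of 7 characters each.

Answer: .......
.......
.......
.......
OX.O.X.

Derivation:
Move 1: X drops in col 1, lands at row 4
Move 2: O drops in col 3, lands at row 4
Move 3: X drops in col 5, lands at row 4
Move 4: O drops in col 0, lands at row 4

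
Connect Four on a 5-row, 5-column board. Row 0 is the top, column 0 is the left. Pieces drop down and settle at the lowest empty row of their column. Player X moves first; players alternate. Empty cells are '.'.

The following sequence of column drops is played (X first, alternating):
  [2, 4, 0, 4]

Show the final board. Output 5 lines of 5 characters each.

Answer: .....
.....
.....
....O
X.X.O

Derivation:
Move 1: X drops in col 2, lands at row 4
Move 2: O drops in col 4, lands at row 4
Move 3: X drops in col 0, lands at row 4
Move 4: O drops in col 4, lands at row 3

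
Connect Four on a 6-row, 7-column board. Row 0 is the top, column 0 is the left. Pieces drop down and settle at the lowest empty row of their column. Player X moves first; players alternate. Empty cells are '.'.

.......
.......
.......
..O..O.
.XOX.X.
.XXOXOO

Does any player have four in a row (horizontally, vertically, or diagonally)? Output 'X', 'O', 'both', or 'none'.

none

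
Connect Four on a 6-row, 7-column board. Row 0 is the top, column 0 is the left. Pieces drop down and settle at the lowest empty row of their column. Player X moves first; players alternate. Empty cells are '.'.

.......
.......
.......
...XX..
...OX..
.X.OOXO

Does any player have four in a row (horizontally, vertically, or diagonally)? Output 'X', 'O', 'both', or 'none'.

none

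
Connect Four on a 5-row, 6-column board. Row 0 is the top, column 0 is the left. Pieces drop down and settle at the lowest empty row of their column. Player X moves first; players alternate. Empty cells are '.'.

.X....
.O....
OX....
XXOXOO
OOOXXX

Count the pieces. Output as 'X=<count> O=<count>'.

X=8 O=8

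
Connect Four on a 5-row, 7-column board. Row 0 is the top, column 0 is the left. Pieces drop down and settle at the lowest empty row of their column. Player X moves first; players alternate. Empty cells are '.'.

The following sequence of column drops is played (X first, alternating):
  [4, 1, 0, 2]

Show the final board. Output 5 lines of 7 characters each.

Answer: .......
.......
.......
.......
XOO.X..

Derivation:
Move 1: X drops in col 4, lands at row 4
Move 2: O drops in col 1, lands at row 4
Move 3: X drops in col 0, lands at row 4
Move 4: O drops in col 2, lands at row 4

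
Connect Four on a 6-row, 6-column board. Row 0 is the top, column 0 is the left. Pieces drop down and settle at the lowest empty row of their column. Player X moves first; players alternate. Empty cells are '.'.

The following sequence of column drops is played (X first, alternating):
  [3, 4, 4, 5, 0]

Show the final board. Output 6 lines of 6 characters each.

Answer: ......
......
......
......
....X.
X..XOO

Derivation:
Move 1: X drops in col 3, lands at row 5
Move 2: O drops in col 4, lands at row 5
Move 3: X drops in col 4, lands at row 4
Move 4: O drops in col 5, lands at row 5
Move 5: X drops in col 0, lands at row 5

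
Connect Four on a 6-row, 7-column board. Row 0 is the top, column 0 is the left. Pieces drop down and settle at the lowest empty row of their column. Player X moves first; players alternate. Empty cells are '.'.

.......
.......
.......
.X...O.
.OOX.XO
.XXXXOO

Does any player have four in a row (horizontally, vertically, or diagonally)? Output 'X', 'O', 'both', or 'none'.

X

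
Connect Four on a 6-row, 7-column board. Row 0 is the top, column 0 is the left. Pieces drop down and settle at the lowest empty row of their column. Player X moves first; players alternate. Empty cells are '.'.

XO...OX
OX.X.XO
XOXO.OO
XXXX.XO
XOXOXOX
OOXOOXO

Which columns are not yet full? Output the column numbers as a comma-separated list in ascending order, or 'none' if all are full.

Answer: 2,3,4

Derivation:
col 0: top cell = 'X' → FULL
col 1: top cell = 'O' → FULL
col 2: top cell = '.' → open
col 3: top cell = '.' → open
col 4: top cell = '.' → open
col 5: top cell = 'O' → FULL
col 6: top cell = 'X' → FULL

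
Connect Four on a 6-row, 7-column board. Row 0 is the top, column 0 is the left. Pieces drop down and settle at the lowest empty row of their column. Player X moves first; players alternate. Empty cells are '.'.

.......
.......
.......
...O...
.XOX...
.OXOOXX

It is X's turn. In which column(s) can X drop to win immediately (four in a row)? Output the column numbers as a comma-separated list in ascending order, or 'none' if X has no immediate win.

col 0: drop X → no win
col 1: drop X → no win
col 2: drop X → no win
col 3: drop X → no win
col 4: drop X → no win
col 5: drop X → no win
col 6: drop X → no win

Answer: none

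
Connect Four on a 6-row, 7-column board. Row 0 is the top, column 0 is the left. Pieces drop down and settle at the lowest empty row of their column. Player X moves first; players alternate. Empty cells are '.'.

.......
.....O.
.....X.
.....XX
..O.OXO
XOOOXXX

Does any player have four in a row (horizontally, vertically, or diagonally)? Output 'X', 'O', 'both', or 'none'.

X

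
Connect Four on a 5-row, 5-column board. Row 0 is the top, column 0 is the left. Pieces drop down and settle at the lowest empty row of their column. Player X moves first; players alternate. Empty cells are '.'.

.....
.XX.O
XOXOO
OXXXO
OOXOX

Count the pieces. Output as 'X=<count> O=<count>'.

X=9 O=9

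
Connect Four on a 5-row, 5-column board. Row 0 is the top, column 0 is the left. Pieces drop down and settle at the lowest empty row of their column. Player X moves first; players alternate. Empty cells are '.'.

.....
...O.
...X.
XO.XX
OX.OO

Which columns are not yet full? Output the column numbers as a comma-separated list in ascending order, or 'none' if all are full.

col 0: top cell = '.' → open
col 1: top cell = '.' → open
col 2: top cell = '.' → open
col 3: top cell = '.' → open
col 4: top cell = '.' → open

Answer: 0,1,2,3,4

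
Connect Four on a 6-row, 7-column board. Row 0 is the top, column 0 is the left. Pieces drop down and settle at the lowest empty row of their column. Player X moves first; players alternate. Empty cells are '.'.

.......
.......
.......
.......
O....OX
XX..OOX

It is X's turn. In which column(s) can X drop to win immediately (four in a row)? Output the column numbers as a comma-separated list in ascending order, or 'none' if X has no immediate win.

col 0: drop X → no win
col 1: drop X → no win
col 2: drop X → no win
col 3: drop X → no win
col 4: drop X → no win
col 5: drop X → no win
col 6: drop X → no win

Answer: none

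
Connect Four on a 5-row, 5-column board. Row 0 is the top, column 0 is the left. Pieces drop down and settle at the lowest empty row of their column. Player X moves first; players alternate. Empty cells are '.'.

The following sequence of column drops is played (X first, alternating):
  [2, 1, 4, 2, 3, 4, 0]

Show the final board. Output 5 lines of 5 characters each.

Answer: .....
.....
.....
..O.O
XOXXX

Derivation:
Move 1: X drops in col 2, lands at row 4
Move 2: O drops in col 1, lands at row 4
Move 3: X drops in col 4, lands at row 4
Move 4: O drops in col 2, lands at row 3
Move 5: X drops in col 3, lands at row 4
Move 6: O drops in col 4, lands at row 3
Move 7: X drops in col 0, lands at row 4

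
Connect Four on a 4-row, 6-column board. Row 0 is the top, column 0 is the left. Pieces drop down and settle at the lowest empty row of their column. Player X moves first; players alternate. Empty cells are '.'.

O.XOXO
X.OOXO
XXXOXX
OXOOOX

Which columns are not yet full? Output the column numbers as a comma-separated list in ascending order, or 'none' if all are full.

Answer: 1

Derivation:
col 0: top cell = 'O' → FULL
col 1: top cell = '.' → open
col 2: top cell = 'X' → FULL
col 3: top cell = 'O' → FULL
col 4: top cell = 'X' → FULL
col 5: top cell = 'O' → FULL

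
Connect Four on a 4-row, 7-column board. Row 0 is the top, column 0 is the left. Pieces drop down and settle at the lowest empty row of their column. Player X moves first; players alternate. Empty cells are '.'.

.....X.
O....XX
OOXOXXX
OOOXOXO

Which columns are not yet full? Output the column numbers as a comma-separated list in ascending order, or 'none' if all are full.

Answer: 0,1,2,3,4,6

Derivation:
col 0: top cell = '.' → open
col 1: top cell = '.' → open
col 2: top cell = '.' → open
col 3: top cell = '.' → open
col 4: top cell = '.' → open
col 5: top cell = 'X' → FULL
col 6: top cell = '.' → open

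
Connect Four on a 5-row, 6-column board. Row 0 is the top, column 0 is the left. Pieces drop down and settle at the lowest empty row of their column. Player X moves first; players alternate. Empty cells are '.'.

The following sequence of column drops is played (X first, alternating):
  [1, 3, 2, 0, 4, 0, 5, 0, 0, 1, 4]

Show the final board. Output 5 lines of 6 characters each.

Move 1: X drops in col 1, lands at row 4
Move 2: O drops in col 3, lands at row 4
Move 3: X drops in col 2, lands at row 4
Move 4: O drops in col 0, lands at row 4
Move 5: X drops in col 4, lands at row 4
Move 6: O drops in col 0, lands at row 3
Move 7: X drops in col 5, lands at row 4
Move 8: O drops in col 0, lands at row 2
Move 9: X drops in col 0, lands at row 1
Move 10: O drops in col 1, lands at row 3
Move 11: X drops in col 4, lands at row 3

Answer: ......
X.....
O.....
OO..X.
OXXOXX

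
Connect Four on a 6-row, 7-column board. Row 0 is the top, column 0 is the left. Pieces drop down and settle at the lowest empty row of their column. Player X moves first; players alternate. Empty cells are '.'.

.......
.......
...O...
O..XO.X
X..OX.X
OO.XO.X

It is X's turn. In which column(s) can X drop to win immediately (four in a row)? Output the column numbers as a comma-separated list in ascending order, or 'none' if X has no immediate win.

col 0: drop X → no win
col 1: drop X → no win
col 2: drop X → no win
col 3: drop X → no win
col 4: drop X → no win
col 5: drop X → no win
col 6: drop X → WIN!

Answer: 6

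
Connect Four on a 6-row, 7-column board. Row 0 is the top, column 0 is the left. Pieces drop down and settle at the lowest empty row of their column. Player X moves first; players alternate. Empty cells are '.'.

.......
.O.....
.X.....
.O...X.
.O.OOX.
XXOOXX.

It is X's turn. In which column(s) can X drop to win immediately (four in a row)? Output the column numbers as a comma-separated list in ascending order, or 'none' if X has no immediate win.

Answer: 5

Derivation:
col 0: drop X → no win
col 1: drop X → no win
col 2: drop X → no win
col 3: drop X → no win
col 4: drop X → no win
col 5: drop X → WIN!
col 6: drop X → no win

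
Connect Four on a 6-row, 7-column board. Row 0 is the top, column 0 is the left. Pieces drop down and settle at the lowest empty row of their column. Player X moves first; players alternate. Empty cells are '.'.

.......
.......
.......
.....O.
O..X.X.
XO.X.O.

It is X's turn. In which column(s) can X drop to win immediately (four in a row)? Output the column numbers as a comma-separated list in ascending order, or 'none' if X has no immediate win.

Answer: none

Derivation:
col 0: drop X → no win
col 1: drop X → no win
col 2: drop X → no win
col 3: drop X → no win
col 4: drop X → no win
col 5: drop X → no win
col 6: drop X → no win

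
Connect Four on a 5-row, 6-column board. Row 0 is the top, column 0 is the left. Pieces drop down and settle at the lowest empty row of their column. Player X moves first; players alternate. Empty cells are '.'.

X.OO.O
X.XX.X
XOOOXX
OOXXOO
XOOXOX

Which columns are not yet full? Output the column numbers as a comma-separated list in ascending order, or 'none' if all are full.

Answer: 1,4

Derivation:
col 0: top cell = 'X' → FULL
col 1: top cell = '.' → open
col 2: top cell = 'O' → FULL
col 3: top cell = 'O' → FULL
col 4: top cell = '.' → open
col 5: top cell = 'O' → FULL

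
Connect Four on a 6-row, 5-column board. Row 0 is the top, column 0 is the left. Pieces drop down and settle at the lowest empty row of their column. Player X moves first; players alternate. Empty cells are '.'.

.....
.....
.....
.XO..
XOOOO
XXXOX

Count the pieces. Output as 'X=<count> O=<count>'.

X=6 O=6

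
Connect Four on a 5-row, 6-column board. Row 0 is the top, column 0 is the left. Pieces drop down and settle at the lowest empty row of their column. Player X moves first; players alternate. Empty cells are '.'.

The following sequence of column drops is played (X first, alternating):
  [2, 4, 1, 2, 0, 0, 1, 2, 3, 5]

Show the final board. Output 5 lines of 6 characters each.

Answer: ......
......
..O...
OXO...
XXXXOO

Derivation:
Move 1: X drops in col 2, lands at row 4
Move 2: O drops in col 4, lands at row 4
Move 3: X drops in col 1, lands at row 4
Move 4: O drops in col 2, lands at row 3
Move 5: X drops in col 0, lands at row 4
Move 6: O drops in col 0, lands at row 3
Move 7: X drops in col 1, lands at row 3
Move 8: O drops in col 2, lands at row 2
Move 9: X drops in col 3, lands at row 4
Move 10: O drops in col 5, lands at row 4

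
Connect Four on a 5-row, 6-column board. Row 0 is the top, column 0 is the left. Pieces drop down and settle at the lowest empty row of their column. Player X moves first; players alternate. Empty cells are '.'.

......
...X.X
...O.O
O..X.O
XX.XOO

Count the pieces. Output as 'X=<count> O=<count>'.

X=6 O=6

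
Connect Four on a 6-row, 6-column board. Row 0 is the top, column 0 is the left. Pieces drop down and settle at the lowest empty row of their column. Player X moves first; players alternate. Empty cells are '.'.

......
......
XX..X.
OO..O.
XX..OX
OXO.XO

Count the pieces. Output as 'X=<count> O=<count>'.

X=8 O=7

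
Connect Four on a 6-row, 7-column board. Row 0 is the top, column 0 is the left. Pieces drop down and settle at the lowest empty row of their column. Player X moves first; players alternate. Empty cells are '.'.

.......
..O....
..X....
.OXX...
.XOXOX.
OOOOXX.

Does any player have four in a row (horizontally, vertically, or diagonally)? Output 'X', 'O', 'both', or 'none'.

O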